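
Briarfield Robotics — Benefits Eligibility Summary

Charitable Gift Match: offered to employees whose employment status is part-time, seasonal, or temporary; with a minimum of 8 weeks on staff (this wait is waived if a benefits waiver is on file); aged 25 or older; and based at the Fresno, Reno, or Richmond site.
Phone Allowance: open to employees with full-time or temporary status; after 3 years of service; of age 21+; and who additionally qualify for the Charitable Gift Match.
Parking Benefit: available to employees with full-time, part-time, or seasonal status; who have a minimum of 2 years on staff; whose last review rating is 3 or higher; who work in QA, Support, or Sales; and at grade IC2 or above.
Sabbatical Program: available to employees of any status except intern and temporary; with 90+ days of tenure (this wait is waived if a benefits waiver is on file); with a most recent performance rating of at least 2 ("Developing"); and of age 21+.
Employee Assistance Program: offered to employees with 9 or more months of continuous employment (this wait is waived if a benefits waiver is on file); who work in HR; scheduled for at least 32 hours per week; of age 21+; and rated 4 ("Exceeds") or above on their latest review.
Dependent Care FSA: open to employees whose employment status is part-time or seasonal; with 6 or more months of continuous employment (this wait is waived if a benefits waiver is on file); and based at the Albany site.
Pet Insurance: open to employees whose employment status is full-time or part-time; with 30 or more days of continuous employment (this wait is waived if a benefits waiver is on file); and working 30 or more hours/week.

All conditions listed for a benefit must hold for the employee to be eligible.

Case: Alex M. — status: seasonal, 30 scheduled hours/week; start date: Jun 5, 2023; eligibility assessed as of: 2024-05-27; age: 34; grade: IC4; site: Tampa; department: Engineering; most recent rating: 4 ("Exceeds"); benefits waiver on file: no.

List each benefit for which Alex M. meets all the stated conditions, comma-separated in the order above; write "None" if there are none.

Sabbatical Program

Service from Jun 5, 2023 to 2024-05-27: 357 days.
Charitable Gift Match — status seasonal ✓; no waiver, service 357 days ≥ 8 weeks (≈56 days) ✓; age 34 ≥ 25 ✓; site Tampa ✗ (not Fresno, Reno, or Richmond) → not eligible.
Phone Allowance — status seasonal ✗ (requires full-time or temporary) → not eligible.
Parking Benefit — status seasonal ✓; service 357 days < 2 years (≈730 days) ✗ → not eligible.
Sabbatical Program — status seasonal ✓ (not excluded); no waiver, service 357 days ≥ 90 days ✓; rating 4 ≥ 2 ✓; age 34 ≥ 21 ✓ → eligible.
Employee Assistance Program — no waiver, service 357 days ≥ 9 months (≈270 days) ✓; dept Engineering ✗ → not eligible.
Dependent Care FSA — status seasonal ✓; no waiver, service 357 days ≥ 6 months (≈180 days) ✓; site Tampa ✗ (not Albany) → not eligible.
Pet Insurance — status seasonal ✗ (requires full-time or part-time) → not eligible.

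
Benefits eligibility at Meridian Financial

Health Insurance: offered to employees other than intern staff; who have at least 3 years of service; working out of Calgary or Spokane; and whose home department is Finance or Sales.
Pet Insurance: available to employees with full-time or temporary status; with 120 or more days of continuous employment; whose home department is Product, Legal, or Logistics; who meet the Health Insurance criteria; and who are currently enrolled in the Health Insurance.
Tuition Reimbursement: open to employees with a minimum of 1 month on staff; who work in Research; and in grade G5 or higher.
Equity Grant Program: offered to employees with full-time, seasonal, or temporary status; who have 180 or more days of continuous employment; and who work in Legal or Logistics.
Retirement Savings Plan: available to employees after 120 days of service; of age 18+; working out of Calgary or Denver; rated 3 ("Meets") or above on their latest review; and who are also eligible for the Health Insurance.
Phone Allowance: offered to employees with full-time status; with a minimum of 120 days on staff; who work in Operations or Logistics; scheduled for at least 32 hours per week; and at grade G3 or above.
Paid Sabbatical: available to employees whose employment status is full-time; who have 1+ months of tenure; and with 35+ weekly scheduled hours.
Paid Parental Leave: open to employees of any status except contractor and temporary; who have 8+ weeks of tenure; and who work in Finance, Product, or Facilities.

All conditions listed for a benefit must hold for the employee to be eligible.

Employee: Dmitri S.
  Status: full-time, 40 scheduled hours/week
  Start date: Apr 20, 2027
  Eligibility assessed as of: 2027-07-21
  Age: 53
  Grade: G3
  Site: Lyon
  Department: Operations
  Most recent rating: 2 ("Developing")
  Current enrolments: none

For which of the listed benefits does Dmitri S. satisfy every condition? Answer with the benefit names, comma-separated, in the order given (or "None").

Paid Sabbatical

Service from Apr 20, 2027 to 2027-07-21: 92 days.
Health Insurance — status full-time ✓ (not excluded); service 92 days < 3 years (≈1095 days) ✗ → not eligible.
Pet Insurance — status full-time ✓; service 92 days < 120 days ✗ → not eligible.
Tuition Reimbursement — service 92 days ≥ 1 month (≈30 days) ✓; dept Operations ✗ → not eligible.
Equity Grant Program — status full-time ✓; service 92 days < 180 days ✗ → not eligible.
Retirement Savings Plan — service 92 days < 120 days ✗ → not eligible.
Phone Allowance — status full-time ✓; service 92 days < 120 days ✗ → not eligible.
Paid Sabbatical — status full-time ✓; service 92 days ≥ 1 month (≈30 days) ✓; 40 hrs/wk ≥ 35 ✓ → eligible.
Paid Parental Leave — status full-time ✓ (not excluded); service 92 days ≥ 8 weeks (≈56 days) ✓; dept Operations ✗ → not eligible.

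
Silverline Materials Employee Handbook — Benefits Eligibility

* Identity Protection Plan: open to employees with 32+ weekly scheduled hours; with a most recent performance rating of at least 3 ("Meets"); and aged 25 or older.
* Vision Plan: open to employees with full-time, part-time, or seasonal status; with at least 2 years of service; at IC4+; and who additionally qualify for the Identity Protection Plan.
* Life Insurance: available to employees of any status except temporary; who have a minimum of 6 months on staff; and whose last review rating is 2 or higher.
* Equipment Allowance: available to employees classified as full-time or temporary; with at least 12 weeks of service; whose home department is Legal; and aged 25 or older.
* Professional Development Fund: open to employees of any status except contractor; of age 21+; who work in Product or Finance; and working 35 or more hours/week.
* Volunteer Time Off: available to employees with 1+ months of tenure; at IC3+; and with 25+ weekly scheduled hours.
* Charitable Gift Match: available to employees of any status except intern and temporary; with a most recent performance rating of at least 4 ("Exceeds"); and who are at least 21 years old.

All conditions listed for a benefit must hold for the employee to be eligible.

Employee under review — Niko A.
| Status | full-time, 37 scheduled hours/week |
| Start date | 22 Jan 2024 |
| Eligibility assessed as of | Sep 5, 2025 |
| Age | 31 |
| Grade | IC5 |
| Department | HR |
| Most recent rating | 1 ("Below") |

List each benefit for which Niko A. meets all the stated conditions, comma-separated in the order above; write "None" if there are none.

Volunteer Time Off

Service from 22 Jan 2024 to Sep 5, 2025: 592 days.
Identity Protection Plan — 37 hrs/wk ≥ 32 ✓; rating 1 < 3 ✗ → not eligible.
Vision Plan — status full-time ✓; service 592 days < 2 years (≈730 days) ✗ → not eligible.
Life Insurance — status full-time ✓ (not excluded); service 592 days ≥ 6 months (≈180 days) ✓; rating 1 < 2 ✗ → not eligible.
Equipment Allowance — status full-time ✓; service 592 days ≥ 12 weeks (≈84 days) ✓; dept HR ✗ → not eligible.
Professional Development Fund — status full-time ✓ (not excluded); age 31 ≥ 21 ✓; dept HR ✗ → not eligible.
Volunteer Time Off — service 592 days ≥ 1 month (≈30 days) ✓; grade IC5 ≥ IC3 ✓; 37 hrs/wk ≥ 25 ✓ → eligible.
Charitable Gift Match — status full-time ✓ (not excluded); rating 1 < 4 ✗ → not eligible.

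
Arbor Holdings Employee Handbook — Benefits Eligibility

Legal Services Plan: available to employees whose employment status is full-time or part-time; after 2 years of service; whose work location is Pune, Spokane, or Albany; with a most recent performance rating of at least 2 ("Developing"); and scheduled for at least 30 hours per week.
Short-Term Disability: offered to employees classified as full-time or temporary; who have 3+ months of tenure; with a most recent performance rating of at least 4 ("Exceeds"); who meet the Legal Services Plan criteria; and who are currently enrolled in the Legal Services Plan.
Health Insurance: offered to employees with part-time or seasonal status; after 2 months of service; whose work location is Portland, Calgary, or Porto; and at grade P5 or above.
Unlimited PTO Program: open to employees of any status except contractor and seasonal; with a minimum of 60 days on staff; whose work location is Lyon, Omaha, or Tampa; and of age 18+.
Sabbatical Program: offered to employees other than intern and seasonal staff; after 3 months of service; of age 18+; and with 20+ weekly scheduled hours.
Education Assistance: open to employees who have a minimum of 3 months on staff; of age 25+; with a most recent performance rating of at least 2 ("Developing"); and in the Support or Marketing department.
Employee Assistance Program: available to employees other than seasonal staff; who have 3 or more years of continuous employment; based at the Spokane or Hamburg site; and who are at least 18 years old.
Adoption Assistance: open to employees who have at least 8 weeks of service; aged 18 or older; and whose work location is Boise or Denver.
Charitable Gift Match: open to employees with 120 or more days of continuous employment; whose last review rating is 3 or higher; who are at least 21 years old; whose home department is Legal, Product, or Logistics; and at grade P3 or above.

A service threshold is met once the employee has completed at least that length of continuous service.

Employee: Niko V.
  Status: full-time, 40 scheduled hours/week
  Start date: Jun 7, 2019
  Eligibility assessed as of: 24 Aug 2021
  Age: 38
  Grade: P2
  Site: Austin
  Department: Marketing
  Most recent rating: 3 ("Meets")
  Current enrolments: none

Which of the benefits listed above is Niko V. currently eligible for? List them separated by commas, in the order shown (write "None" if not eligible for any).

Sabbatical Program, Education Assistance

Service from Jun 7, 2019 to 24 Aug 2021: 809 days.
Legal Services Plan — status full-time ✓; service 809 days ≥ 2 years (≈730 days) ✓; site Austin ✗ (not Pune, Spokane, or Albany) → not eligible.
Short-Term Disability — status full-time ✓; service 809 days ≥ 3 months (≈90 days) ✓; rating 3 < 4 ✗ → not eligible.
Health Insurance — status full-time ✗ (requires part-time or seasonal) → not eligible.
Unlimited PTO Program — status full-time ✓ (not excluded); service 809 days ≥ 60 days ✓; site Austin ✗ (not Lyon, Omaha, or Tampa) → not eligible.
Sabbatical Program — status full-time ✓ (not excluded); service 809 days ≥ 3 months (≈90 days) ✓; age 38 ≥ 18 ✓; 40 hrs/wk ≥ 20 ✓ → eligible.
Education Assistance — service 809 days ≥ 3 months (≈90 days) ✓; age 38 ≥ 25 ✓; rating 3 ≥ 2 ✓; dept Marketing ✓ → eligible.
Employee Assistance Program — status full-time ✓ (not excluded); service 809 days < 3 years (≈1095 days) ✗ → not eligible.
Adoption Assistance — service 809 days ≥ 8 weeks (≈56 days) ✓; age 38 ≥ 18 ✓; site Austin ✗ (not Boise or Denver) → not eligible.
Charitable Gift Match — service 809 days ≥ 120 days ✓; rating 3 ≥ 3 ✓; age 38 ≥ 21 ✓; dept Marketing ✗ → not eligible.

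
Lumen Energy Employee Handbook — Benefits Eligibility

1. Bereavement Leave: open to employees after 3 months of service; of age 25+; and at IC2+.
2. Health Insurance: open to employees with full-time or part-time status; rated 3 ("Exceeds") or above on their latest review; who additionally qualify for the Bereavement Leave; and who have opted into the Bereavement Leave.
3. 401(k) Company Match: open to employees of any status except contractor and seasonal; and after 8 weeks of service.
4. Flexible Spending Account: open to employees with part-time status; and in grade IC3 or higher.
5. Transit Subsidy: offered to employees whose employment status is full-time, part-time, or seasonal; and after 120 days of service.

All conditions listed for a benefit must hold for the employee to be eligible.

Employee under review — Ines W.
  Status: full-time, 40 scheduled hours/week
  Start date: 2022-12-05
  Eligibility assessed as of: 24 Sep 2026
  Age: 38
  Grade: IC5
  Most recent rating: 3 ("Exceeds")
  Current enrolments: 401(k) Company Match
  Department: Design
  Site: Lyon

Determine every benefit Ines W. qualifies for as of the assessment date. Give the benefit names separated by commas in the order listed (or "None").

Service from 2022-12-05 to 24 Sep 2026: 1389 days.
Bereavement Leave — service 1389 days ≥ 3 months (≈90 days) ✓; age 38 ≥ 25 ✓; grade IC5 ≥ IC2 ✓ → eligible.
Health Insurance — status full-time ✓; rating 3 ≥ 3 ✓; eligible for Bereavement Leave ✓; not enrolled in Bereavement Leave ✗ → not eligible.
401(k) Company Match — status full-time ✓ (not excluded); service 1389 days ≥ 8 weeks (≈56 days) ✓ → eligible.
Flexible Spending Account — status full-time ✗ (requires part-time) → not eligible.
Transit Subsidy — status full-time ✓; service 1389 days ≥ 120 days ✓ → eligible.

Bereavement Leave, 401(k) Company Match, Transit Subsidy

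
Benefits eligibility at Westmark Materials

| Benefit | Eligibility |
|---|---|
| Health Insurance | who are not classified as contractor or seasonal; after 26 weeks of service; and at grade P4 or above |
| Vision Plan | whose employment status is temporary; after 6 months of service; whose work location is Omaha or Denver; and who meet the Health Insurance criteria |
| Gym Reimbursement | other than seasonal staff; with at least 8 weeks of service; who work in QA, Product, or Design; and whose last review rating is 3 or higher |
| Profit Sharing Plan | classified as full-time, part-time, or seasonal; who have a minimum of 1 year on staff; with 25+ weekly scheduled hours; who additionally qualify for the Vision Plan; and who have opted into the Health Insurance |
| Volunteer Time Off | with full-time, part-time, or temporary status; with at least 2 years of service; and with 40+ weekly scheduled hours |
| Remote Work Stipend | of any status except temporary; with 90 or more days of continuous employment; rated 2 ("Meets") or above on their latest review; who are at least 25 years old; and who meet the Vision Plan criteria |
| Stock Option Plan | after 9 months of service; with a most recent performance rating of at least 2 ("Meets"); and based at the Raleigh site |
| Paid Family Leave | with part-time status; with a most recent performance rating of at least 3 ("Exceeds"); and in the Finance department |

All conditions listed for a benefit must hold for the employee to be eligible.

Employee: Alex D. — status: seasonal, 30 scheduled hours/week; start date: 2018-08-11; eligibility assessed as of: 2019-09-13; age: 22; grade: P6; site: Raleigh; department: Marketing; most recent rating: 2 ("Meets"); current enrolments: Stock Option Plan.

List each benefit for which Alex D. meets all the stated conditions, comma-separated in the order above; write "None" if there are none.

Stock Option Plan

Service from 2018-08-11 to 2019-09-13: 398 days.
Health Insurance — status seasonal ✗ (excluded) → not eligible.
Vision Plan — status seasonal ✗ (requires temporary) → not eligible.
Gym Reimbursement — status seasonal ✗ (excluded) → not eligible.
Profit Sharing Plan — status seasonal ✓; service 398 days ≥ 1 year (≈365 days) ✓; 30 hrs/wk ≥ 25 ✓; not eligible for Vision Plan ✗ → not eligible.
Volunteer Time Off — status seasonal ✗ (requires full-time, part-time, or temporary) → not eligible.
Remote Work Stipend — status seasonal ✓ (not excluded); service 398 days ≥ 90 days ✓; rating 2 ≥ 2 ✓; age 22 < 25 ✗ → not eligible.
Stock Option Plan — service 398 days ≥ 9 months (≈270 days) ✓; rating 2 ≥ 2 ✓; site Raleigh ✓ → eligible.
Paid Family Leave — status seasonal ✗ (requires part-time) → not eligible.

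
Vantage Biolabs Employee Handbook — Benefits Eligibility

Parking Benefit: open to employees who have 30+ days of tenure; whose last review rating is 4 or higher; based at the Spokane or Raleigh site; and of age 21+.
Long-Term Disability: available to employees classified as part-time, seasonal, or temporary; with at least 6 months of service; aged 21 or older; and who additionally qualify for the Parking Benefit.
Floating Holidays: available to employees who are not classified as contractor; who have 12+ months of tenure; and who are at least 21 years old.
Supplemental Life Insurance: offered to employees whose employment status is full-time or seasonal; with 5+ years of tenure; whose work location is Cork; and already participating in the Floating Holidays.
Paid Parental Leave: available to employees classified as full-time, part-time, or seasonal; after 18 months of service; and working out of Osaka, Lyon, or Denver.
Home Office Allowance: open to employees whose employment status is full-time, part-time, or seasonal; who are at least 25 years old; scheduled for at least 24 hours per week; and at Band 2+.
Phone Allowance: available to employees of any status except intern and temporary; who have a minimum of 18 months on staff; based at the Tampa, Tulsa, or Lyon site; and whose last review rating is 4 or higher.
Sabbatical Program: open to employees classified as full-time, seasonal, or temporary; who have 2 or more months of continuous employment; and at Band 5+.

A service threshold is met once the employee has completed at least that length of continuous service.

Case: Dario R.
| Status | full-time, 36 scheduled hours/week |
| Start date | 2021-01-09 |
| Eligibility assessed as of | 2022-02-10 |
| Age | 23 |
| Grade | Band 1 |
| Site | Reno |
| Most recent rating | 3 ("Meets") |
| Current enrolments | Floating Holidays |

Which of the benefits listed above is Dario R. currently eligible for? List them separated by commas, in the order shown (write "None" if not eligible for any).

Floating Holidays

Service from 2021-01-09 to 2022-02-10: 397 days.
Parking Benefit — service 397 days ≥ 30 days ✓; rating 3 < 4 ✗ → not eligible.
Long-Term Disability — status full-time ✗ (requires part-time, seasonal, or temporary) → not eligible.
Floating Holidays — status full-time ✓ (not excluded); service 397 days ≥ 12 months (≈360 days) ✓; age 23 ≥ 21 ✓ → eligible.
Supplemental Life Insurance — status full-time ✓; service 397 days < 5 years (≈1825 days) ✗ → not eligible.
Paid Parental Leave — status full-time ✓; service 397 days < 18 months (≈540 days) ✗ → not eligible.
Home Office Allowance — status full-time ✓; age 23 < 25 ✗ → not eligible.
Phone Allowance — status full-time ✓ (not excluded); service 397 days < 18 months (≈540 days) ✗ → not eligible.
Sabbatical Program — status full-time ✓; service 397 days ≥ 2 months (≈60 days) ✓; grade Band 1 < Band 5 ✗ → not eligible.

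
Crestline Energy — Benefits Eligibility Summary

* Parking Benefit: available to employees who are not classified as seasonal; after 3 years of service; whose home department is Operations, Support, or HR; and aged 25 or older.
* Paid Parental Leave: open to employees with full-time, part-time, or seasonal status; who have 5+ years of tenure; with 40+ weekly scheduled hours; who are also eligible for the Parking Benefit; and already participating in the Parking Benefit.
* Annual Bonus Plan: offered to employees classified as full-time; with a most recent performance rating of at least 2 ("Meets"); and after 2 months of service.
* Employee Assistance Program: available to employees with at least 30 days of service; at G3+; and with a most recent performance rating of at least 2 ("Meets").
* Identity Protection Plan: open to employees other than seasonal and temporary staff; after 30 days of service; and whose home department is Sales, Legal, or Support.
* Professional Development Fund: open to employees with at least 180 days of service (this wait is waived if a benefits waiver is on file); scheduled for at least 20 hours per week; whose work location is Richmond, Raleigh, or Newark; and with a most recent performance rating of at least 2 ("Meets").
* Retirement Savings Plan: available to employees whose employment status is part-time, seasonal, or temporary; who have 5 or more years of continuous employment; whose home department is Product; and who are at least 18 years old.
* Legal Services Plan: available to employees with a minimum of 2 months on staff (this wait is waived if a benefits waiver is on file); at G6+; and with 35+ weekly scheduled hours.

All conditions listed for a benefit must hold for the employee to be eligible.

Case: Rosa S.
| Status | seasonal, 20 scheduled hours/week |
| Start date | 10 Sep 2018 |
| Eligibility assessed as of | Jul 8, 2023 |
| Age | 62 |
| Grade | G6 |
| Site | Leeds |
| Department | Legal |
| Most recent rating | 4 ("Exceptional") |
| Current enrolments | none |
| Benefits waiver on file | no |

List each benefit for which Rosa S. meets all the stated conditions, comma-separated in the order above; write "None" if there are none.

Employee Assistance Program

Service from 10 Sep 2018 to Jul 8, 2023: 1762 days.
Parking Benefit — status seasonal ✗ (excluded) → not eligible.
Paid Parental Leave — status seasonal ✓; service 1762 days < 5 years (≈1825 days) ✗ → not eligible.
Annual Bonus Plan — status seasonal ✗ (requires full-time) → not eligible.
Employee Assistance Program — service 1762 days ≥ 30 days ✓; grade G6 ≥ G3 ✓; rating 4 ≥ 2 ✓ → eligible.
Identity Protection Plan — status seasonal ✗ (excluded) → not eligible.
Professional Development Fund — no waiver, service 1762 days ≥ 180 days ✓; 20 hrs/wk ≥ 20 ✓; site Leeds ✗ (not Richmond, Raleigh, or Newark) → not eligible.
Retirement Savings Plan — status seasonal ✓; service 1762 days < 5 years (≈1825 days) ✗ → not eligible.
Legal Services Plan — no waiver, service 1762 days ≥ 2 months (≈60 days) ✓; grade G6 ≥ G6 ✓; 20 hrs/wk < 35 ✗ → not eligible.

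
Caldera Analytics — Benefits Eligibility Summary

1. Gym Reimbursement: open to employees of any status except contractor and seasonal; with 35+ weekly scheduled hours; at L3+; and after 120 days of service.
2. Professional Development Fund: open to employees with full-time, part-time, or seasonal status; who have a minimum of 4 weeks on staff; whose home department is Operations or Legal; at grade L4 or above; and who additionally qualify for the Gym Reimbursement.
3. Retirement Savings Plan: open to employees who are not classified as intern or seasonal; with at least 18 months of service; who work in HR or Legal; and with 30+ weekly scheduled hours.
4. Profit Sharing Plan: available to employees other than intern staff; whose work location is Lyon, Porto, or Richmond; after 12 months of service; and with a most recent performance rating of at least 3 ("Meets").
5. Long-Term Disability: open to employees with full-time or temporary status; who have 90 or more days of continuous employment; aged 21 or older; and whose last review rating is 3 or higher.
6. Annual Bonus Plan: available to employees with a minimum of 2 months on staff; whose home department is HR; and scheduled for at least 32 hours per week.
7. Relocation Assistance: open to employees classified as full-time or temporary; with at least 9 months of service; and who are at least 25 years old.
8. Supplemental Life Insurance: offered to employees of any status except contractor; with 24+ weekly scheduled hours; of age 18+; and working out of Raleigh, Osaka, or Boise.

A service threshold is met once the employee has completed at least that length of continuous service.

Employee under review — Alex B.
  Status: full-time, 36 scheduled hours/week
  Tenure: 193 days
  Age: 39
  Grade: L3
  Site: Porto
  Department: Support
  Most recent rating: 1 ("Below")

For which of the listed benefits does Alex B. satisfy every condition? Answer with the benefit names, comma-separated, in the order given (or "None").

Gym Reimbursement

Gym Reimbursement — status full-time ✓ (not excluded); 36 hrs/wk ≥ 35 ✓; grade L3 ≥ L3 ✓; service 193 days ≥ 120 days ✓ → eligible.
Professional Development Fund — status full-time ✓; service 193 days ≥ 4 weeks (≈28 days) ✓; dept Support ✗ → not eligible.
Retirement Savings Plan — status full-time ✓ (not excluded); service 193 days < 18 months (≈540 days) ✗ → not eligible.
Profit Sharing Plan — status full-time ✓ (not excluded); site Porto ✓; service 193 days < 12 months (≈360 days) ✗ → not eligible.
Long-Term Disability — status full-time ✓; service 193 days ≥ 90 days ✓; age 39 ≥ 21 ✓; rating 1 < 3 ✗ → not eligible.
Annual Bonus Plan — service 193 days ≥ 2 months (≈60 days) ✓; dept Support ✗ → not eligible.
Relocation Assistance — status full-time ✓; service 193 days < 9 months (≈270 days) ✗ → not eligible.
Supplemental Life Insurance — status full-time ✓ (not excluded); 36 hrs/wk ≥ 24 ✓; age 39 ≥ 18 ✓; site Porto ✗ (not Raleigh, Osaka, or Boise) → not eligible.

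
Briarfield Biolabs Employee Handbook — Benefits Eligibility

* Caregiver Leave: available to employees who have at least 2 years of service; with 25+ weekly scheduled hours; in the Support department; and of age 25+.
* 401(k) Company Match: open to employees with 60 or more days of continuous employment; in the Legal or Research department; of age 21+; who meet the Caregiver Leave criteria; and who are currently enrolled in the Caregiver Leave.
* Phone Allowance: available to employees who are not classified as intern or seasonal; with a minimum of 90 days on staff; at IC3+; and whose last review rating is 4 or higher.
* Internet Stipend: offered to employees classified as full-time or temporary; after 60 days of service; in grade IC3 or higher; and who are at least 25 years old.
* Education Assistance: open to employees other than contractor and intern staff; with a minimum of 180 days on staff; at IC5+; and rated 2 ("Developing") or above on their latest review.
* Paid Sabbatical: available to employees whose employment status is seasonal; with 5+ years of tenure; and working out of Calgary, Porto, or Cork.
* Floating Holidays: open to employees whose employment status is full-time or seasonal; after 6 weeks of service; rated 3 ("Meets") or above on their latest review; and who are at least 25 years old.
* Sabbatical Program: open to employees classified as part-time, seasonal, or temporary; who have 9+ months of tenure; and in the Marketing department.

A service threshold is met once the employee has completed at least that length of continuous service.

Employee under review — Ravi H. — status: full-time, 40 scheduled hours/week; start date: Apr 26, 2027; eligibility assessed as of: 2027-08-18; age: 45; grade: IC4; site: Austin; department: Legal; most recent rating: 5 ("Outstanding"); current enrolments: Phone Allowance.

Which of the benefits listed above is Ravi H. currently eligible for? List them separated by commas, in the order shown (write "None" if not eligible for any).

Phone Allowance, Internet Stipend, Floating Holidays

Service from Apr 26, 2027 to 2027-08-18: 114 days.
Caregiver Leave — service 114 days < 2 years (≈730 days) ✗ → not eligible.
401(k) Company Match — service 114 days ≥ 60 days ✓; dept Legal ✓; age 45 ≥ 21 ✓; not eligible for Caregiver Leave ✗ → not eligible.
Phone Allowance — status full-time ✓ (not excluded); service 114 days ≥ 90 days ✓; grade IC4 ≥ IC3 ✓; rating 5 ≥ 4 ✓ → eligible.
Internet Stipend — status full-time ✓; service 114 days ≥ 60 days ✓; grade IC4 ≥ IC3 ✓; age 45 ≥ 25 ✓ → eligible.
Education Assistance — status full-time ✓ (not excluded); service 114 days < 180 days ✗ → not eligible.
Paid Sabbatical — status full-time ✗ (requires seasonal) → not eligible.
Floating Holidays — status full-time ✓; service 114 days ≥ 6 weeks (≈42 days) ✓; rating 5 ≥ 3 ✓; age 45 ≥ 25 ✓ → eligible.
Sabbatical Program — status full-time ✗ (requires part-time, seasonal, or temporary) → not eligible.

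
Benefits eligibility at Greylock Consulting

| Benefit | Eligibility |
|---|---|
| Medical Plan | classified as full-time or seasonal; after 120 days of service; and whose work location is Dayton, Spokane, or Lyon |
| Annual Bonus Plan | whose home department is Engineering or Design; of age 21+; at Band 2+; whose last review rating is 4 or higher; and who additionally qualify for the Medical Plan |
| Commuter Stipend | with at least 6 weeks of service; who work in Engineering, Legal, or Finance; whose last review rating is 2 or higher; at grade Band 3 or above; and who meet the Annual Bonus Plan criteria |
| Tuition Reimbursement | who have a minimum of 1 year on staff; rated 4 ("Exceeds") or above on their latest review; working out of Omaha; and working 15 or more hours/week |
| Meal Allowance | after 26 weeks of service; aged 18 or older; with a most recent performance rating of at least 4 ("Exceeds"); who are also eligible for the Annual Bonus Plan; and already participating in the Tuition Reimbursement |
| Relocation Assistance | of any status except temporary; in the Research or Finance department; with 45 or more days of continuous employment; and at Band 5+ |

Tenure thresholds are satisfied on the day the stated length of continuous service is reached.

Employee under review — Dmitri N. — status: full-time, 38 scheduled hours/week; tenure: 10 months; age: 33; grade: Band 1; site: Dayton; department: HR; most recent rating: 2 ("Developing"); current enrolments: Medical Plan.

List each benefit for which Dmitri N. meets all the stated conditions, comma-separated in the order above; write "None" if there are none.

Medical Plan

Medical Plan — status full-time ✓; service 10 months ≥ 120 days ✓; site Dayton ✓ → eligible.
Annual Bonus Plan — dept HR ✗ → not eligible.
Commuter Stipend — service 10 months ≥ 6 weeks (≈42 days) ✓; dept HR ✗ → not eligible.
Tuition Reimbursement — service 10 months < 1 year (≈365 days) ✗ → not eligible.
Meal Allowance — service 10 months ≥ 26 weeks (≈182 days) ✓; age 33 ≥ 18 ✓; rating 2 < 4 ✗ → not eligible.
Relocation Assistance — status full-time ✓ (not excluded); dept HR ✗ → not eligible.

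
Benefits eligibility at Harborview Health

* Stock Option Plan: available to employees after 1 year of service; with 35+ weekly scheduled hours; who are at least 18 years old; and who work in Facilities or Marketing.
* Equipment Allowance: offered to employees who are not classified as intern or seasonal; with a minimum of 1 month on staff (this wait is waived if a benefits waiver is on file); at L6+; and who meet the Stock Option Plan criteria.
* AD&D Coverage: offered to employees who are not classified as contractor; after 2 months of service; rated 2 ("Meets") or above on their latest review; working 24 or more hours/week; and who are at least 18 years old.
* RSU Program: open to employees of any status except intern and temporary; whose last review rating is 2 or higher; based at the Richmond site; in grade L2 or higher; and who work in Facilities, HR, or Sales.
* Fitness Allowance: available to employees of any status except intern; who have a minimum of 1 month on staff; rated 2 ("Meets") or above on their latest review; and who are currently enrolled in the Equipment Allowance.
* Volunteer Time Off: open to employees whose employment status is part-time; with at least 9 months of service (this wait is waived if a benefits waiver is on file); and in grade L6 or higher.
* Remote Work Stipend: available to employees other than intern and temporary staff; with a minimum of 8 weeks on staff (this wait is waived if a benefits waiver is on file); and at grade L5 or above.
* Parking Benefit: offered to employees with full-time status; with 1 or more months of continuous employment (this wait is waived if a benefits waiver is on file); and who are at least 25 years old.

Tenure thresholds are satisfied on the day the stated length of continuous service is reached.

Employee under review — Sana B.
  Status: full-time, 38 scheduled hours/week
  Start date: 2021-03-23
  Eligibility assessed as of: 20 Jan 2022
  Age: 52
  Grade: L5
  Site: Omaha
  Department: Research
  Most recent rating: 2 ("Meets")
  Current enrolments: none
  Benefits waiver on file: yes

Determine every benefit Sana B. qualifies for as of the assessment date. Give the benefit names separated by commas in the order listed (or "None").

Service from 2021-03-23 to 20 Jan 2022: 303 days.
Stock Option Plan — service 303 days < 1 year (≈365 days) ✗ → not eligible.
Equipment Allowance — status full-time ✓ (not excluded); benefits waiver on file ✓; grade L5 < L6 ✗ → not eligible.
AD&D Coverage — status full-time ✓ (not excluded); service 303 days ≥ 2 months (≈60 days) ✓; rating 2 ≥ 2 ✓; 38 hrs/wk ≥ 24 ✓; age 52 ≥ 18 ✓ → eligible.
RSU Program — status full-time ✓ (not excluded); rating 2 ≥ 2 ✓; site Omaha ✗ (not Richmond) → not eligible.
Fitness Allowance — status full-time ✓ (not excluded); service 303 days ≥ 1 month (≈30 days) ✓; rating 2 ≥ 2 ✓; not enrolled in Equipment Allowance ✗ → not eligible.
Volunteer Time Off — status full-time ✗ (requires part-time) → not eligible.
Remote Work Stipend — status full-time ✓ (not excluded); benefits waiver on file ✓; grade L5 ≥ L5 ✓ → eligible.
Parking Benefit — status full-time ✓; benefits waiver on file ✓; age 52 ≥ 25 ✓ → eligible.

AD&D Coverage, Remote Work Stipend, Parking Benefit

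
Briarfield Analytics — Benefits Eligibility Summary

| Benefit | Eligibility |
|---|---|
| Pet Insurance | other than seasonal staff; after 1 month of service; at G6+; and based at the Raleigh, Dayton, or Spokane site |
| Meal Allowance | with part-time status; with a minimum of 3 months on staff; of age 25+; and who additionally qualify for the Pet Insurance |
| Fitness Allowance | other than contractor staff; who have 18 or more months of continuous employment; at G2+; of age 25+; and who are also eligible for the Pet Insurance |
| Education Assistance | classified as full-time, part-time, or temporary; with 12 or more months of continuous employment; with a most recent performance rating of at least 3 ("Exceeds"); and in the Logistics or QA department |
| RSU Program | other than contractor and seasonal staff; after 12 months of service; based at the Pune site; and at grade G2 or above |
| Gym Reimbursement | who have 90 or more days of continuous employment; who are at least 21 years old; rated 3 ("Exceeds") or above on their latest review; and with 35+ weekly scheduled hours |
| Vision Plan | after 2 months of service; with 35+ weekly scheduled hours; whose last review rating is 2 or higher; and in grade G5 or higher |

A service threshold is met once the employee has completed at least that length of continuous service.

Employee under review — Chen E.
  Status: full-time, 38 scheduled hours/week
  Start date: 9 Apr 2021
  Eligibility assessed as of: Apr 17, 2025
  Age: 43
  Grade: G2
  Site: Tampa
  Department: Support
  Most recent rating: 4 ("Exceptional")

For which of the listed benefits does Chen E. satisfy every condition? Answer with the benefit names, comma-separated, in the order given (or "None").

Gym Reimbursement

Service from 9 Apr 2021 to Apr 17, 2025: 1469 days.
Pet Insurance — status full-time ✓ (not excluded); service 1469 days ≥ 1 month (≈30 days) ✓; grade G2 < G6 ✗ → not eligible.
Meal Allowance — status full-time ✗ (requires part-time) → not eligible.
Fitness Allowance — status full-time ✓ (not excluded); service 1469 days ≥ 18 months (≈540 days) ✓; grade G2 ≥ G2 ✓; age 43 ≥ 25 ✓; not eligible for Pet Insurance ✗ → not eligible.
Education Assistance — status full-time ✓; service 1469 days ≥ 12 months (≈360 days) ✓; rating 4 ≥ 3 ✓; dept Support ✗ → not eligible.
RSU Program — status full-time ✓ (not excluded); service 1469 days ≥ 12 months (≈360 days) ✓; site Tampa ✗ (not Pune) → not eligible.
Gym Reimbursement — service 1469 days ≥ 90 days ✓; age 43 ≥ 21 ✓; rating 4 ≥ 3 ✓; 38 hrs/wk ≥ 35 ✓ → eligible.
Vision Plan — service 1469 days ≥ 2 months (≈60 days) ✓; 38 hrs/wk ≥ 35 ✓; rating 4 ≥ 2 ✓; grade G2 < G5 ✗ → not eligible.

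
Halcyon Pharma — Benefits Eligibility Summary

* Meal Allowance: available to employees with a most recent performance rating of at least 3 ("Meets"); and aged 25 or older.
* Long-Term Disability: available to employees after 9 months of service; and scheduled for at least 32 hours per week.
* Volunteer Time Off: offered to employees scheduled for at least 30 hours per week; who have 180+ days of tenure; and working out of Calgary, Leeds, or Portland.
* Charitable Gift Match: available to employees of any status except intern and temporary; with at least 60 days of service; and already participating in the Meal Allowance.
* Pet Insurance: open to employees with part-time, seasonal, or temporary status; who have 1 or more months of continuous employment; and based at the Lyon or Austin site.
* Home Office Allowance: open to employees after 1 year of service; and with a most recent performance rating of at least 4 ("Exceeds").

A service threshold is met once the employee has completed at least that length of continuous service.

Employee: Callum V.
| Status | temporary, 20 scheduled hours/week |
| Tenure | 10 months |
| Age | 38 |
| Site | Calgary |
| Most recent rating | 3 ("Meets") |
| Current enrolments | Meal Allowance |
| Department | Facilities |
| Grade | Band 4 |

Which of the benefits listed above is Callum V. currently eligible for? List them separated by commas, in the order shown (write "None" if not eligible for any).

Meal Allowance

Meal Allowance — rating 3 ≥ 3 ✓; age 38 ≥ 25 ✓ → eligible.
Long-Term Disability — service 10 months ≥ 9 months ✓; 20 hrs/wk < 32 ✗ → not eligible.
Volunteer Time Off — 20 hrs/wk < 30 ✗ → not eligible.
Charitable Gift Match — status temporary ✗ (excluded) → not eligible.
Pet Insurance — status temporary ✓; service 10 months ≥ 1 month ✓; site Calgary ✗ (not Lyon or Austin) → not eligible.
Home Office Allowance — service 10 months < 1 year (≈365 days) ✗ → not eligible.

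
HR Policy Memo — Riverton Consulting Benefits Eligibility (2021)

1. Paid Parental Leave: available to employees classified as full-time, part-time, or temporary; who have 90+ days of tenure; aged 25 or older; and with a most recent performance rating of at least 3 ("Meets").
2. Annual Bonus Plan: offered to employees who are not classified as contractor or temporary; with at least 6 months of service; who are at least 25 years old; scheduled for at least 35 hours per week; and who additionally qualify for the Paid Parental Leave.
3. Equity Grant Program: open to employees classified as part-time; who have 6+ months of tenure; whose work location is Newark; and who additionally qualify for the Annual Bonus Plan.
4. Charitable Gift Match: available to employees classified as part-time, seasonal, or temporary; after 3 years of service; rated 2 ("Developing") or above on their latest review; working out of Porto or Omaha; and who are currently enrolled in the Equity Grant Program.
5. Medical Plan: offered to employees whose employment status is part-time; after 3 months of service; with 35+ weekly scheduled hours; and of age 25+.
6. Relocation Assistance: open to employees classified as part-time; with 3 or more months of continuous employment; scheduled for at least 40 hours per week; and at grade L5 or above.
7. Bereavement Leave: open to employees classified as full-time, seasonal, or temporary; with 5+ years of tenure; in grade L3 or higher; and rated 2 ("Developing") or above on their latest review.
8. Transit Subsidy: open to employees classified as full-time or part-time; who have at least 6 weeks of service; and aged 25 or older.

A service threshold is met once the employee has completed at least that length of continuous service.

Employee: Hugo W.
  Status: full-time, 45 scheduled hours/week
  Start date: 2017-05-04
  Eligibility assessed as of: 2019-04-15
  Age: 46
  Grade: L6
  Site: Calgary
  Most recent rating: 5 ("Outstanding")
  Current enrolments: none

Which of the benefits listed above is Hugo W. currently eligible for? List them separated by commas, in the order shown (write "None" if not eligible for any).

Paid Parental Leave, Annual Bonus Plan, Transit Subsidy

Service from 2017-05-04 to 2019-04-15: 711 days.
Paid Parental Leave — status full-time ✓; service 711 days ≥ 90 days ✓; age 46 ≥ 25 ✓; rating 5 ≥ 3 ✓ → eligible.
Annual Bonus Plan — status full-time ✓ (not excluded); service 711 days ≥ 6 months (≈180 days) ✓; age 46 ≥ 25 ✓; 45 hrs/wk ≥ 35 ✓; eligible for Paid Parental Leave ✓ → eligible.
Equity Grant Program — status full-time ✗ (requires part-time) → not eligible.
Charitable Gift Match — status full-time ✗ (requires part-time, seasonal, or temporary) → not eligible.
Medical Plan — status full-time ✗ (requires part-time) → not eligible.
Relocation Assistance — status full-time ✗ (requires part-time) → not eligible.
Bereavement Leave — status full-time ✓; service 711 days < 5 years (≈1825 days) ✗ → not eligible.
Transit Subsidy — status full-time ✓; service 711 days ≥ 6 weeks (≈42 days) ✓; age 46 ≥ 25 ✓ → eligible.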